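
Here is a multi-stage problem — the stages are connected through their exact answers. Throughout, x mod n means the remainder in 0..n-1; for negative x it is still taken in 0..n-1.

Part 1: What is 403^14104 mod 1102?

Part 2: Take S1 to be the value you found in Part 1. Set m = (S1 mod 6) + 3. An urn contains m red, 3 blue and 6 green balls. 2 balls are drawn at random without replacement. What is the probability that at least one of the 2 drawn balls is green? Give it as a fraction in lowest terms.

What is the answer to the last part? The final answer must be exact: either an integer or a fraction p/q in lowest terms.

23/35

Part 1: squarings mod 1102: 403^1=403, 403^2=415, 403^4=313, 403^8=993, 403^16=861, 403^32=777, 403^64=935, 403^128=339, 403^256=313, 403^512=993, 403^1024=861, 403^2048=777, 403^4096=935, 403^8192=339; 403^14104 = 403^8 * 403^16 * 403^256 * 403^512 * 403^1024 * 403^4096 * 403^8192 = 1011 (mod 1102); answer 1011
Part 2: S1 = 1011; m = 6; total draws C(15,2) = 105; complement C(9,2) = 36; favorable 105 - 36 = 69; P = 23/35; answer 23/35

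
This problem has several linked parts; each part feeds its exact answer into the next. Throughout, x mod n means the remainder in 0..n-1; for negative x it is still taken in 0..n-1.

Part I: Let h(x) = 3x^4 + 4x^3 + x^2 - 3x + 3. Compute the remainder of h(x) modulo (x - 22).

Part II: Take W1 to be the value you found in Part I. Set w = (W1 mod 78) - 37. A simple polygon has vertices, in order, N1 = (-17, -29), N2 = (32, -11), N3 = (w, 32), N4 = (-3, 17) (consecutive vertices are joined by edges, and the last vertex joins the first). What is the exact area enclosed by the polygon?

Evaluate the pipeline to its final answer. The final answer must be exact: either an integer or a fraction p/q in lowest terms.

2219/2

Part I: remainder = value at the root: 3*(22)^4 + 4*(22)^3 + 1*(22)^2 - 3*(22)^1 + 3 = (702768) + (42592) + (484) + (-66) + (3) = 745781; answer 745781
Part II: W1 = 745781; w = -14; cross terms: (-17*-11 - 32*-29)=1115, (32*32 - -14*-11)=870, (-14*17 - -3*32)=-142, (-3*-29 - -17*17)=376; twice the area = |2219| = 2219; area = 2219/2; answer 2219/2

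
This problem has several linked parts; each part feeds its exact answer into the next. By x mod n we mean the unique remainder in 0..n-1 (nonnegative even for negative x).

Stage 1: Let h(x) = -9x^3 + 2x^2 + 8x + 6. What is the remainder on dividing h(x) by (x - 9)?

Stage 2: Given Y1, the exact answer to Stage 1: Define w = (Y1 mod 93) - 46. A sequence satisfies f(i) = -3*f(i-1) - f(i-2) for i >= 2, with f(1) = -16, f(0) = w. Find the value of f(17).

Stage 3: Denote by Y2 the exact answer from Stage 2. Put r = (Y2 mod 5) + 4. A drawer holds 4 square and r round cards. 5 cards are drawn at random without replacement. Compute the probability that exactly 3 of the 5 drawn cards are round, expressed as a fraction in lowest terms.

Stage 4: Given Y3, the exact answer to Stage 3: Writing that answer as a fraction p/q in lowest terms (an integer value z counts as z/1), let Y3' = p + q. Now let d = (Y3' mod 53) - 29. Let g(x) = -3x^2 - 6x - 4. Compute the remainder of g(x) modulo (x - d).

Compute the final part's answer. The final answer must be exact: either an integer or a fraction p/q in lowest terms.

-28

Stage 1: remainder = value at the root: -9*(9)^3 + 2*(9)^2 + 8*(9)^1 + 6 = (-6561) + (162) + (72) + (6) = -6321; answer -6321
Stage 2: Y1 = -6321; w = -43; f(2) = -3*(-16) - 1*(-43) = 91; iterating: f(2)=91, f(3)=-257, f(4)=680, f(5)=-1783, f(6)=4669, f(7)=-12224, f(8)=32003, f(9)=-83785, f(10)=219352, f(11)=-574271, f(12)=1503461, f(13)=-3936112, f(14)=10304875, f(15)=-26978513, f(16)=70630664, f(17)=-184913479; answer -184913479
Stage 3: Y2 = -184913479; r = 5; total draws C(9,5) = 126; favorable C(5,3)*C(4,2) = 60; P = 10/21; answer 10/21
Stage 4: Y3 = 10/21; threaded value p + q = 31; d = 2; remainder = value at the root: -3*(2)^2 - 6*(2)^1 - 4 = (-12) + (-12) + (-4) = -28; answer -28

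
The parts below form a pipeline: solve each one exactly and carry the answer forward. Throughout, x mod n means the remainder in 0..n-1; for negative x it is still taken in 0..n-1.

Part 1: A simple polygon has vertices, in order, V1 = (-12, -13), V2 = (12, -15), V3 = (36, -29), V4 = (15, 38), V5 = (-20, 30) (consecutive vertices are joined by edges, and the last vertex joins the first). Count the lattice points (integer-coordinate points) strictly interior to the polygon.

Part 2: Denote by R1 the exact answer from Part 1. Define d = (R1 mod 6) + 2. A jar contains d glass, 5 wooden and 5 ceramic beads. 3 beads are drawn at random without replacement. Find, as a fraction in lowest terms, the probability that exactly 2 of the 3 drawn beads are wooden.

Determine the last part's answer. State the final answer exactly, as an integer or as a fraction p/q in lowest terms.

Part 1: cross terms: (-12*-15 - 12*-13)=336, (12*-29 - 36*-15)=192, (36*38 - 15*-29)=1803, (15*30 - -20*38)=1210, (-20*-13 - -12*30)=620; twice the area = |4161| = 4161; area = 4161/2; boundary points = 2 + 2 + 1 + 1 + 1 = 7; strictly interior points = area - boundary/2 + 1 = 2078; answer 2078
Part 2: R1 = 2078; d = 4; total draws C(14,3) = 364; favorable C(5,2)*C(9,1) = 90; P = 45/182; answer 45/182

45/182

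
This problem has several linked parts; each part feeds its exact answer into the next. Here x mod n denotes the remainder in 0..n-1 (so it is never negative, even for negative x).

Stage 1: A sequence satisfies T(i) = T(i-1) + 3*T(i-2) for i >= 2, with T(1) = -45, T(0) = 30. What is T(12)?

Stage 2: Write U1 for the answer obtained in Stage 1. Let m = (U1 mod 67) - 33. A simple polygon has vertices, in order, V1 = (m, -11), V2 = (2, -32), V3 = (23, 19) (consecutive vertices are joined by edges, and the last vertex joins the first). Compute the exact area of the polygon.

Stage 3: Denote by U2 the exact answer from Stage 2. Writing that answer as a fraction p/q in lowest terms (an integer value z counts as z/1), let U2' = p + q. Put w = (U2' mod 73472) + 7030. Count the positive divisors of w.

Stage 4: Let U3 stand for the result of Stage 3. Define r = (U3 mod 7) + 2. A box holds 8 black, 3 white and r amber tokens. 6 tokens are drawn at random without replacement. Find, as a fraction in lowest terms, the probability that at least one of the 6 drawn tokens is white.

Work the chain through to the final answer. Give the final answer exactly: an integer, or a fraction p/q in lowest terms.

103/136

Stage 1: T(2) = 1*(-45) + 3*(30) = 45; iterating: T(2)=45, T(3)=-90, T(4)=45, T(5)=-225, T(6)=-90, T(7)=-765, T(8)=-1035, T(9)=-3330, T(10)=-6435, T(11)=-16425, T(12)=-35730; answer -35730
Stage 2: U1 = -35730; m = 15; cross terms: (15*-32 - 2*-11)=-458, (2*19 - 23*-32)=774, (23*-11 - 15*19)=-538; twice the area = |-222| = 222; area = 111; answer 111
Stage 3: U2 = 111; threaded value p + q = 112; w = 7142; 7142 = 2 * 3571; number of divisors = (1+1) * (1+1) = 4; answer 4
Stage 4: U3 = 4; r = 6; total draws C(17,6) = 12376; complement C(14,6) = 3003; favorable 12376 - 3003 = 9373; P = 103/136; answer 103/136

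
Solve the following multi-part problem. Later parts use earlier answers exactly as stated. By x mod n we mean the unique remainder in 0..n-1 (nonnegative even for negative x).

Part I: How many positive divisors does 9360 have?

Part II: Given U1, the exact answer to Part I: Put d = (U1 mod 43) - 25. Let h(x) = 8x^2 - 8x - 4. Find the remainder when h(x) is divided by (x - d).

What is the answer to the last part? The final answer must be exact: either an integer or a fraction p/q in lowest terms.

Part I: 9360 = 2^4 * 3^2 * 5 * 13; number of divisors = (4+1) * (2+1) * (1+1) * (1+1) = 60; answer 60
Part II: U1 = 60; d = -8; remainder = value at the root: 8*(-8)^2 - 8*(-8)^1 - 4 = (512) + (64) + (-4) = 572; answer 572

572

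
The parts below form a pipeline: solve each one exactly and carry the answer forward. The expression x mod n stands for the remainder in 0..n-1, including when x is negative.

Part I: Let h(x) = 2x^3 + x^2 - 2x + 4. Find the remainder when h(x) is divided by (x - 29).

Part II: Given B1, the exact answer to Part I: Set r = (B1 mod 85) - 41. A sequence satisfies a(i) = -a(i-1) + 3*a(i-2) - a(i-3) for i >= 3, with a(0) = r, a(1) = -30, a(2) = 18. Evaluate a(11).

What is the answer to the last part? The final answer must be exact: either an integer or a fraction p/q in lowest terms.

-80021

Part I: remainder = value at the root: 2*(29)^3 + 1*(29)^2 - 2*(29)^1 + 4 = (48778) + (841) + (-58) + (4) = 49565; answer 49565
Part II: B1 = 49565; r = -31; a(3) = -1*(18) + 3*(-30) - 1*(-31) = -77; iterating: a(3)=-77, a(4)=161, a(5)=-410, a(6)=970, a(7)=-2361, a(8)=5681, a(9)=-13734, a(10)=33138, a(11)=-80021; answer -80021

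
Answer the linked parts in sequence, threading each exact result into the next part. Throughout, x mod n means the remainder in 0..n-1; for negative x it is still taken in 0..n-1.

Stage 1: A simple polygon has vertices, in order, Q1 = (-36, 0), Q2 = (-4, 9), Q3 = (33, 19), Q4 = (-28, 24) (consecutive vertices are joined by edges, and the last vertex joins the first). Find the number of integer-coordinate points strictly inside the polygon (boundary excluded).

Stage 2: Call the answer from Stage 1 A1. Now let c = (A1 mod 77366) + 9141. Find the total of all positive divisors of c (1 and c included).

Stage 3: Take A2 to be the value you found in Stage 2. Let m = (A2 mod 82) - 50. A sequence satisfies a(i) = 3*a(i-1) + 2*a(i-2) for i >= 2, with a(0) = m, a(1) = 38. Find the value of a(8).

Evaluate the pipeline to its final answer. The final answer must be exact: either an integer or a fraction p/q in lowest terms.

196290

Stage 1: cross terms: (-36*9 - -4*0)=-324, (-4*19 - 33*9)=-373, (33*24 - -28*19)=1324, (-28*0 - -36*24)=864; twice the area = |1491| = 1491; area = 1491/2; boundary points = 1 + 1 + 1 + 8 = 11; strictly interior points = area - boundary/2 + 1 = 741; answer 741
Stage 2: A1 = 741; c = 9882; 9882 = 2 * 3^4 * 61; sigma = (1 + 2) * (1 + 3 + 9 + 27 + 81) * (1 + 61) = 3 * 121 * 62 = 22506; answer 22506
Stage 3: A2 = 22506; m = -12; a(2) = 3*(38) + 2*(-12) = 90; iterating: a(2)=90, a(3)=346, a(4)=1218, a(5)=4346, a(6)=15474, a(7)=55114, a(8)=196290; answer 196290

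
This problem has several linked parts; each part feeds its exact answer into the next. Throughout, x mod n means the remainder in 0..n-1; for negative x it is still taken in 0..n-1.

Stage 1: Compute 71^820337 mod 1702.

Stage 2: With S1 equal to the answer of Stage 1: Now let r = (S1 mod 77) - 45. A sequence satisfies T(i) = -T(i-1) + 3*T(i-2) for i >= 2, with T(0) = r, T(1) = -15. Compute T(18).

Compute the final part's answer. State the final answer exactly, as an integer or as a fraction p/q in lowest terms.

36554067

Stage 1: squarings mod 1702: 71^1=71, 71^2=1637, 71^4=821, 71^8=49, 71^16=699, 71^32=127, 71^64=811, 71^128=749, 71^256=1043, 71^512=271, 71^1024=255, 71^2048=349, 71^4096=959, 71^8192=601, 71^16384=377, 71^32768=863, 71^65536=995, 71^131072=1163, 71^262144=1181, 71^524288=823; 71^820337 = 71^1 * 71^16 * 71^32 * 71^64 * 71^1024 * 71^32768 * 71^262144 * 71^524288 = 1681 (mod 1702); answer 1681
Stage 2: S1 = 1681; r = 19; T(2) = -1*(-15) + 3*(19) = 72; iterating: T(2)=72, T(3)=-117, T(4)=333, T(5)=-684, T(6)=1683, T(7)=-3735, T(8)=8784, T(9)=-19989, T(10)=46341, T(11)=-106308, T(12)=245331, T(13)=-564255, T(14)=1300248, T(15)=-2993013, T(16)=6893757, T(17)=-15872796, T(18)=36554067; answer 36554067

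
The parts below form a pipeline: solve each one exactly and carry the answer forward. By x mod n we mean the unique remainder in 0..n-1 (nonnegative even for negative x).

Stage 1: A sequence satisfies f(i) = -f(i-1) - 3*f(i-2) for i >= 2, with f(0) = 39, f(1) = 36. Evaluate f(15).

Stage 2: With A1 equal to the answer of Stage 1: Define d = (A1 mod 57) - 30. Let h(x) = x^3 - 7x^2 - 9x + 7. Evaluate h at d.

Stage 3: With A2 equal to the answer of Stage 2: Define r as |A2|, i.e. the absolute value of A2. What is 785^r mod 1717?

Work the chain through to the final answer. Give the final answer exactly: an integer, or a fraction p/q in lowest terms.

254

Stage 1: f(2) = -1*(36) - 3*(39) = -153; iterating: f(2)=-153, f(3)=45, f(4)=414, f(5)=-549, f(6)=-693, f(7)=2340, f(8)=-261, f(9)=-6759, f(10)=7542, f(11)=12735, f(12)=-35361, f(13)=-2844, f(14)=108927, f(15)=-100395; answer -100395
Stage 2: A1 = -100395; d = 9; 1*(9)^3 - 7*(9)^2 - 9*(9)^1 + 7 = (729) + (-567) + (-81) + (7) = 88; answer 88
Stage 3: A2 = 88; r = 88; squarings mod 1717: 785^1=785, 785^2=1539, 785^4=778, 785^8=900, 785^16=1293, 785^32=1208, 785^64=1531; 785^88 = 785^8 * 785^16 * 785^64 = 254 (mod 1717); answer 254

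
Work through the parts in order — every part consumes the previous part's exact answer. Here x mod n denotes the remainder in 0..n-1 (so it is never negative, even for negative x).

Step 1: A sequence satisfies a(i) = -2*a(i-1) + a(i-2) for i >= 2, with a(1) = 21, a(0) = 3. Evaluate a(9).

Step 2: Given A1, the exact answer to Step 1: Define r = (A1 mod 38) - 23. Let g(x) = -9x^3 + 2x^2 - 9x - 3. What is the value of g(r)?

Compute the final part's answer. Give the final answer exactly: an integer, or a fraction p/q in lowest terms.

53295

Step 1: a(2) = -2*(21) + 1*(3) = -39; iterating: a(2)=-39, a(3)=99, a(4)=-237, a(5)=573, a(6)=-1383, a(7)=3339, a(8)=-8061, a(9)=19461; answer 19461
Step 2: A1 = 19461; r = -18; -9*(-18)^3 + 2*(-18)^2 - 9*(-18)^1 - 3 = (52488) + (648) + (162) + (-3) = 53295; answer 53295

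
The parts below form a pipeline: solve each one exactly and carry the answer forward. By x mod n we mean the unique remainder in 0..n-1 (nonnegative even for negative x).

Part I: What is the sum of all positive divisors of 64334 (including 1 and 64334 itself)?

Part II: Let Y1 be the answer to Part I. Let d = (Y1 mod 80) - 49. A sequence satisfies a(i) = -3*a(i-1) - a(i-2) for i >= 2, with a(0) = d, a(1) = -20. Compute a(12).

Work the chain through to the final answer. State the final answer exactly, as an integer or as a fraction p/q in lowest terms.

Part I: 64334 = 2 * 19 * 1693; sigma = (1 + 2) * (1 + 19) * (1 + 1693) = 3 * 20 * 1694 = 101640; answer 101640
Part II: Y1 = 101640; d = -9; a(2) = -3*(-20) - 1*(-9) = 69; iterating: a(2)=69, a(3)=-187, a(4)=492, a(5)=-1289, a(6)=3375, a(7)=-8836, a(8)=23133, a(9)=-60563, a(10)=158556, a(11)=-415105, a(12)=1086759; answer 1086759

1086759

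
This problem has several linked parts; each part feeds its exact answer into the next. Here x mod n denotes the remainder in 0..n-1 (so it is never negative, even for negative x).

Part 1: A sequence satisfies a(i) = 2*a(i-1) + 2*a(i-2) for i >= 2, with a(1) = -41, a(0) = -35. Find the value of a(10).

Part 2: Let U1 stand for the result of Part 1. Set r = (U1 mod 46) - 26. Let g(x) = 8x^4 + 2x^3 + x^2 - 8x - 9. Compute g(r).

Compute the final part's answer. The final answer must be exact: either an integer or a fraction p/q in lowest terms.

Part 1: a(2) = 2*(-41) + 2*(-35) = -152; iterating: a(2)=-152, a(3)=-386, a(4)=-1076, a(5)=-2924, a(6)=-8000, a(7)=-21848, a(8)=-59696, a(9)=-163088, a(10)=-445568; answer -445568
Part 2: U1 = -445568; r = 8; 8*(8)^4 + 2*(8)^3 + 1*(8)^2 - 8*(8)^1 - 9 = (32768) + (1024) + (64) + (-64) + (-9) = 33783; answer 33783

33783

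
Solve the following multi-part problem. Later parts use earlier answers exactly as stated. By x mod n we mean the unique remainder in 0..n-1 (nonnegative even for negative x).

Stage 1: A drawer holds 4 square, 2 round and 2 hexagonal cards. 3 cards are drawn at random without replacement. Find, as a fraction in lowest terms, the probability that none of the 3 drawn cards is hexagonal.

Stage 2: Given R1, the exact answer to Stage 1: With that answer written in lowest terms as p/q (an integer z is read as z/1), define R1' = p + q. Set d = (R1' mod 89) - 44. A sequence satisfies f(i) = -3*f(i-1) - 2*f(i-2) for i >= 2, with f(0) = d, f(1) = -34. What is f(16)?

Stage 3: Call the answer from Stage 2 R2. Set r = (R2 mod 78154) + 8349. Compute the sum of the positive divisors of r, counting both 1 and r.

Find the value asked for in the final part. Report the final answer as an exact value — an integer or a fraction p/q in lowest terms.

45344

Stage 1: total draws C(8,3) = 56; favorable C(6,3) = 20; P = 5/14; answer 5/14
Stage 2: R1 = 5/14; threaded value p + q = 19; d = -25; f(2) = -3*(-34) - 2*(-25) = 152; iterating: f(2)=152, f(3)=-388, f(4)=860, f(5)=-1804, f(6)=3692, f(7)=-7468, f(8)=15020, f(9)=-30124, f(10)=60332, f(11)=-120748, f(12)=241580, f(13)=-483244, f(14)=966572, f(15)=-1933228, f(16)=3866540; answer 3866540
Stage 3: R2 = 3866540; r = 45343; 45343 is prime, so its only divisors are 1 and 45343; sigma = 1 + 45343 = 45344; answer 45344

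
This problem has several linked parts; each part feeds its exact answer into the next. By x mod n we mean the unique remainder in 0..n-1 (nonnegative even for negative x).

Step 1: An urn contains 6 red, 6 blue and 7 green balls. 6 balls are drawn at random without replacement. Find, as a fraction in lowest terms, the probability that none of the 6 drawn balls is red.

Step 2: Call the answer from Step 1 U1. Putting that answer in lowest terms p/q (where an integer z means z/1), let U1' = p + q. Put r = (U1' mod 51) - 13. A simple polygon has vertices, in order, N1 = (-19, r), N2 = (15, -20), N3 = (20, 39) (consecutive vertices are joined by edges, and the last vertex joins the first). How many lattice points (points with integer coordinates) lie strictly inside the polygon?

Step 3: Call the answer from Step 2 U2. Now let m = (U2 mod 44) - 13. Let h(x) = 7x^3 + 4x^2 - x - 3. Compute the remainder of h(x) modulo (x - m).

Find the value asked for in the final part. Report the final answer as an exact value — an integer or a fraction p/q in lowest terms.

Step 1: total draws C(19,6) = 27132; favorable C(13,6) = 1716; P = 143/2261; answer 143/2261
Step 2: U1 = 143/2261; threaded value p + q = 2404; r = -6; cross terms: (-19*-20 - 15*-6)=470, (15*39 - 20*-20)=985, (20*-6 - -19*39)=621; twice the area = |2076| = 2076; area = 1038; boundary points = 2 + 1 + 3 = 6; strictly interior points = area - boundary/2 + 1 = 1036; answer 1036
Step 3: U2 = 1036; m = 11; remainder = value at the root: 7*(11)^3 + 4*(11)^2 - 1*(11)^1 - 3 = (9317) + (484) + (-11) + (-3) = 9787; answer 9787

9787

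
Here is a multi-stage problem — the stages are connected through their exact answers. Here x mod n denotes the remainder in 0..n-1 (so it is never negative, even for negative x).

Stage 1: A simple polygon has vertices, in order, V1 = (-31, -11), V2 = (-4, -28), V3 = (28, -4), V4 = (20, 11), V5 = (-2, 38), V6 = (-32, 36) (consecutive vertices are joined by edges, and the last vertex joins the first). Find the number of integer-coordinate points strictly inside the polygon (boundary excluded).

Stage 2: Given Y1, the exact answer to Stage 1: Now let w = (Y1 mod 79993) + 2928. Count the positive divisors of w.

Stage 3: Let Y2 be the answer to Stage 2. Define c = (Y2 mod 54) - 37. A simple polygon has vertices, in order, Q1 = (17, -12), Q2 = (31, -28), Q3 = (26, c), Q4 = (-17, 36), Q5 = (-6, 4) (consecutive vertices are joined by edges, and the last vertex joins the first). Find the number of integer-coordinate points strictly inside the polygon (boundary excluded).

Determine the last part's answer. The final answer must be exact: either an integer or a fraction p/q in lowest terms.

326

Stage 1: cross terms: (-31*-28 - -4*-11)=824, (-4*-4 - 28*-28)=800, (28*11 - 20*-4)=388, (20*38 - -2*11)=782, (-2*36 - -32*38)=1144, (-32*-11 - -31*36)=1468; twice the area = |5406| = 5406; area = 2703; boundary points = 1 + 8 + 1 + 1 + 2 + 1 = 14; strictly interior points = area - boundary/2 + 1 = 2697; answer 2697
Stage 2: Y1 = 2697; w = 5625; 5625 = 3^2 * 5^4; number of divisors = (2+1) * (4+1) = 15; answer 15
Stage 3: Y2 = 15; c = -22; cross terms: (17*-28 - 31*-12)=-104, (31*-22 - 26*-28)=46, (26*36 - -17*-22)=562, (-17*4 - -6*36)=148, (-6*-12 - 17*4)=4; twice the area = |656| = 656; area = 328; boundary points = 2 + 1 + 1 + 1 + 1 = 6; strictly interior points = area - boundary/2 + 1 = 326; answer 326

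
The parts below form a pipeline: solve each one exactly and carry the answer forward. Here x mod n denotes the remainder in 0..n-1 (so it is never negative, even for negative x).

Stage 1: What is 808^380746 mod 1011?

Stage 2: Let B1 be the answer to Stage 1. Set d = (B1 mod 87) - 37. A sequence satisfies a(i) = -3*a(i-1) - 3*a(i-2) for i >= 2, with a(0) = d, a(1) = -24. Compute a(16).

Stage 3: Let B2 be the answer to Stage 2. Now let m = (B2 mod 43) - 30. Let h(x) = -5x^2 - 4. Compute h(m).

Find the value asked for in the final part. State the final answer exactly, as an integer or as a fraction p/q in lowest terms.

Stage 1: squarings mod 1011: 808^1=808, 808^2=769, 808^4=937, 808^8=421, 808^16=316, 808^32=778, 808^64=706, 808^128=13, 808^256=169, 808^512=253, 808^1024=316, 808^2048=778, 808^4096=706, 808^8192=13, 808^16384=169, 808^32768=253, 808^65536=316, 808^131072=778, 808^262144=706; 808^380746 = 808^2 * 808^8 * 808^64 * 808^256 * 808^512 * 808^1024 * 808^2048 * 808^16384 * 808^32768 * 808^65536 * 808^262144 = 646 (mod 1011); answer 646
Stage 2: B1 = 646; d = 0; a(2) = -3*(-24) - 3*(0) = 72; iterating: a(2)=72, a(3)=-144, a(4)=216, a(5)=-216, a(6)=0, a(7)=648, a(8)=-1944, a(9)=3888, a(10)=-5832, a(11)=5832, a(12)=0, a(13)=-17496, a(14)=52488, a(15)=-104976, a(16)=157464; answer 157464
Stage 3: B2 = 157464; m = 11; -5*(11)^2 - 4 = (-605) + (-4) = -609; answer -609

-609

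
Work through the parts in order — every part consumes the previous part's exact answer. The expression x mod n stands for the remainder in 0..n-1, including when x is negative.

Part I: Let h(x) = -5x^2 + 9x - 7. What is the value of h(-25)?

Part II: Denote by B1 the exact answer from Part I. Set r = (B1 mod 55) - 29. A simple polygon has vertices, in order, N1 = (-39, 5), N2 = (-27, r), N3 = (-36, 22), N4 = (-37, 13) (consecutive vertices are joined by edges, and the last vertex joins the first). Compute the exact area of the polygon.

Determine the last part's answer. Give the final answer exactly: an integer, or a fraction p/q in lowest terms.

137/2

Part I: -5*(-25)^2 + 9*(-25)^1 - 7 = (-3125) + (-225) + (-7) = -3357; answer -3357
Part II: B1 = -3357; r = 24; cross terms: (-39*24 - -27*5)=-801, (-27*22 - -36*24)=270, (-36*13 - -37*22)=346, (-37*5 - -39*13)=322; twice the area = |137| = 137; area = 137/2; answer 137/2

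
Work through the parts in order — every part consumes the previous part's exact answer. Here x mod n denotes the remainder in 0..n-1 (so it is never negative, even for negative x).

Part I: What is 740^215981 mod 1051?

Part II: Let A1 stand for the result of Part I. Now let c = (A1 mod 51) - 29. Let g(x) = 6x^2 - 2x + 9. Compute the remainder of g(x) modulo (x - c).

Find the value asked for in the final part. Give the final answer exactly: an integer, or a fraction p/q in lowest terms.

377

Part I: squarings mod 1051: 740^1=740, 740^2=29, 740^4=841, 740^8=1009, 740^16=713, 740^32=736, 740^64=431, 740^128=785, 740^256=339, 740^512=362, 740^1024=720, 740^2048=257, 740^4096=887, 740^8192=621, 740^16384=975, 740^32768=521, 740^65536=283, 740^131072=213; 740^215981 = 740^1 * 740^4 * 740^8 * 740^32 * 740^128 * 740^256 * 740^512 * 740^2048 * 740^16384 * 740^65536 * 740^131072 = 37 (mod 1051); answer 37
Part II: A1 = 37; c = 8; remainder = value at the root: 6*(8)^2 - 2*(8)^1 + 9 = (384) + (-16) + (9) = 377; answer 377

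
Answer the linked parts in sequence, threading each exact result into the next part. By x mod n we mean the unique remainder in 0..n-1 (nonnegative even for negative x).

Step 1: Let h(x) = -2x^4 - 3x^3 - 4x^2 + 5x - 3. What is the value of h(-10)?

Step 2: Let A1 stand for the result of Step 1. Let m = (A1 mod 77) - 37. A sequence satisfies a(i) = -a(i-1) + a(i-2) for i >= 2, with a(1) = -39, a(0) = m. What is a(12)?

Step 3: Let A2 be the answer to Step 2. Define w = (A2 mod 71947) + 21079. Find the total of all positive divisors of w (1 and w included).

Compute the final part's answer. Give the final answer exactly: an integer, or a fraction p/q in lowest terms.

60032

Step 1: -2*(-10)^4 - 3*(-10)^3 - 4*(-10)^2 + 5*(-10)^1 - 3 = (-20000) + (3000) + (-400) + (-50) + (-3) = -17453; answer -17453
Step 2: A1 = -17453; m = -11; a(2) = -1*(-39) + 1*(-11) = 28; iterating: a(2)=28, a(3)=-67, a(4)=95, a(5)=-162, a(6)=257, a(7)=-419, a(8)=676, a(9)=-1095, a(10)=1771, a(11)=-2866, a(12)=4637; answer 4637
Step 3: A2 = 4637; w = 25716; 25716 = 2^2 * 3 * 2143; sigma = (1 + 2 + 4) * (1 + 3) * (1 + 2143) = 7 * 4 * 2144 = 60032; answer 60032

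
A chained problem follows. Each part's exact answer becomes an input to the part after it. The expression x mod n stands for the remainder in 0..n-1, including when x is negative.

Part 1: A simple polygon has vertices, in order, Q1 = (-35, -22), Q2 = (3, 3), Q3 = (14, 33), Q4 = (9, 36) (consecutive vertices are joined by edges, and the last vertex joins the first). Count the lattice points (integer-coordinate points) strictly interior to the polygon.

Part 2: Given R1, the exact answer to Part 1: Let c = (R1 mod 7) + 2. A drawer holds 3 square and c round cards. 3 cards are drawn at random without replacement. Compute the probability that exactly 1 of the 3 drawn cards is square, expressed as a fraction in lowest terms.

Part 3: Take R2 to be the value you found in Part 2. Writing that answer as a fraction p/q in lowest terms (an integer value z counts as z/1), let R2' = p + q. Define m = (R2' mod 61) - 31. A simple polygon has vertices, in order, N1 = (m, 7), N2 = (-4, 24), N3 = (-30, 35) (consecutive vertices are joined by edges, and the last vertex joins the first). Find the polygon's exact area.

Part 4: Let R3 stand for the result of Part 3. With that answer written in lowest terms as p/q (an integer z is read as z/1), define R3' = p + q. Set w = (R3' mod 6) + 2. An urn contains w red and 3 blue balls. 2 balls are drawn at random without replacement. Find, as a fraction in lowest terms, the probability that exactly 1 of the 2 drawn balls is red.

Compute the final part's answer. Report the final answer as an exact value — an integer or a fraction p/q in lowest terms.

15/28

Part 1: cross terms: (-35*3 - 3*-22)=-39, (3*33 - 14*3)=57, (14*36 - 9*33)=207, (9*-22 - -35*36)=1062; twice the area = |1287| = 1287; area = 1287/2; boundary points = 1 + 1 + 1 + 2 = 5; strictly interior points = area - boundary/2 + 1 = 642; answer 642
Part 2: R1 = 642; c = 7; total draws C(10,3) = 120; favorable C(3,1)*C(7,2) = 63; P = 21/40; answer 21/40
Part 3: R2 = 21/40; threaded value p + q = 61; m = -31; cross terms: (-31*24 - -4*7)=-716, (-4*35 - -30*24)=580, (-30*7 - -31*35)=875; twice the area = |739| = 739; area = 739/2; answer 739/2
Part 4: R3 = 739/2; threaded value p + q = 741; w = 5; total draws C(8,2) = 28; favorable C(5,1)*C(3,1) = 15; P = 15/28; answer 15/28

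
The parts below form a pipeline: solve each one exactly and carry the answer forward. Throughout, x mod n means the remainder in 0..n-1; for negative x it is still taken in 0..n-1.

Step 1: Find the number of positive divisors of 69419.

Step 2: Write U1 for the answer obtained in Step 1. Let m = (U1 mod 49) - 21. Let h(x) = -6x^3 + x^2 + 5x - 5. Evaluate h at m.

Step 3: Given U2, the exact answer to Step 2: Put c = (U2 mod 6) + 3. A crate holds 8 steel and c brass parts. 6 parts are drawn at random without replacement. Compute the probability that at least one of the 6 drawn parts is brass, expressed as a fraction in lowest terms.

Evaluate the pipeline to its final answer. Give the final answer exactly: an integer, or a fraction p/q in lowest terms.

Step 1: 69419 = 7 * 47 * 211; number of divisors = (1+1) * (1+1) * (1+1) = 8; answer 8
Step 2: U1 = 8; m = -13; -6*(-13)^3 + 1*(-13)^2 + 5*(-13)^1 - 5 = (13182) + (169) + (-65) + (-5) = 13281; answer 13281
Step 3: U2 = 13281; c = 6; total draws C(14,6) = 3003; complement C(8,6) = 28; favorable 3003 - 28 = 2975; P = 425/429; answer 425/429

425/429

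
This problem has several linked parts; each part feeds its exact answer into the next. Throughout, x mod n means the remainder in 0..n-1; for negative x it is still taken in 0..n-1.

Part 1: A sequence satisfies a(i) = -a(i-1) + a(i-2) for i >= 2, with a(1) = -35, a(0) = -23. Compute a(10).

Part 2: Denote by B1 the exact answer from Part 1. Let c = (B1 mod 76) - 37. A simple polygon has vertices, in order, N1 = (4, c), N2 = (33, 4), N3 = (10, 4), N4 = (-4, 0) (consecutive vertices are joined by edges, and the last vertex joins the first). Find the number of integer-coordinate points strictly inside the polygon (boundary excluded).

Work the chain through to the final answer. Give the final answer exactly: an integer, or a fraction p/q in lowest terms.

Part 1: a(2) = -1*(-35) + 1*(-23) = 12; iterating: a(2)=12, a(3)=-47, a(4)=59, a(5)=-106, a(6)=165, a(7)=-271, a(8)=436, a(9)=-707, a(10)=1143; answer 1143
Part 2: B1 = 1143; c = -34; cross terms: (4*4 - 33*-34)=1138, (33*4 - 10*4)=92, (10*0 - -4*4)=16, (-4*-34 - 4*0)=136; twice the area = |1382| = 1382; area = 691; boundary points = 1 + 23 + 2 + 2 = 28; strictly interior points = area - boundary/2 + 1 = 678; answer 678

678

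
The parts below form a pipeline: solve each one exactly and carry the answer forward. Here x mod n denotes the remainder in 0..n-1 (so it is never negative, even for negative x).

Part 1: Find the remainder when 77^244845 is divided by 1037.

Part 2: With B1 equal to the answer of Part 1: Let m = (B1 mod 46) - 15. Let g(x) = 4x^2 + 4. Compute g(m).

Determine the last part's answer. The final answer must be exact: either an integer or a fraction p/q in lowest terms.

68

Part 1: squarings mod 1037: 77^1=77, 77^2=744, 77^4=815, 77^8=545, 77^16=443, 77^32=256, 77^64=205, 77^128=545, 77^256=443, 77^512=256, 77^1024=205, 77^2048=545, 77^4096=443, 77^8192=256, 77^16384=205, 77^32768=545, 77^65536=443, 77^131072=256; 77^244845 = 77^1 * 77^4 * 77^8 * 77^32 * 77^64 * 77^1024 * 77^2048 * 77^4096 * 77^8192 * 77^32768 * 77^65536 * 77^131072 = 977 (mod 1037); answer 977
Part 2: B1 = 977; m = -4; 4*(-4)^2 + 4 = (64) + (4) = 68; answer 68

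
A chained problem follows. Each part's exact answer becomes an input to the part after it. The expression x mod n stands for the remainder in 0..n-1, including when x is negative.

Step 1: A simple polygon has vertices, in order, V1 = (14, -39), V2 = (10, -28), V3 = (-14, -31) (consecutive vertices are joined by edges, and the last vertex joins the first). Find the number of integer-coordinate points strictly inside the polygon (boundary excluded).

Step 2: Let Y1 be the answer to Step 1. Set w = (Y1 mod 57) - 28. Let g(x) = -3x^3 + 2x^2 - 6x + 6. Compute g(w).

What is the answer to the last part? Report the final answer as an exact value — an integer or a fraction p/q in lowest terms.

1175

Step 1: cross terms: (14*-28 - 10*-39)=-2, (10*-31 - -14*-28)=-702, (-14*-39 - 14*-31)=980; twice the area = |276| = 276; area = 138; boundary points = 1 + 3 + 4 = 8; strictly interior points = area - boundary/2 + 1 = 135; answer 135
Step 2: Y1 = 135; w = -7; -3*(-7)^3 + 2*(-7)^2 - 6*(-7)^1 + 6 = (1029) + (98) + (42) + (6) = 1175; answer 1175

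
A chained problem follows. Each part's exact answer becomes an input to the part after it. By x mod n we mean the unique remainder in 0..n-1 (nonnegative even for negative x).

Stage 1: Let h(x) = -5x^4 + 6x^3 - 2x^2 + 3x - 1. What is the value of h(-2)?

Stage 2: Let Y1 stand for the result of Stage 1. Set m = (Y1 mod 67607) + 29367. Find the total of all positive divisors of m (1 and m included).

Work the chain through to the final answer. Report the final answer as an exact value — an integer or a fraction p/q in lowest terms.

168480

Stage 1: -5*(-2)^4 + 6*(-2)^3 - 2*(-2)^2 + 3*(-2)^1 - 1 = (-80) + (-48) + (-8) + (-6) + (-1) = -143; answer -143
Stage 2: Y1 = -143; m = 96831; 96831 = 3^2 * 7 * 29 * 53; sigma = (1 + 3 + 9) * (1 + 7) * (1 + 29) * (1 + 53) = 13 * 8 * 30 * 54 = 168480; answer 168480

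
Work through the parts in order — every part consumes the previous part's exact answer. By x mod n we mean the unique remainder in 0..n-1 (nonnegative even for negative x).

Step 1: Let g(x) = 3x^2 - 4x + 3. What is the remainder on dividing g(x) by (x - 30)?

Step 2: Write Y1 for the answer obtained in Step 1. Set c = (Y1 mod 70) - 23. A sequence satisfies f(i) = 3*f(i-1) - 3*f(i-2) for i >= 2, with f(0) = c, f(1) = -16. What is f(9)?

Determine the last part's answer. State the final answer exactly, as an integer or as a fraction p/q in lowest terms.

12312

Step 1: remainder = value at the root: 3*(30)^2 - 4*(30)^1 + 3 = (2700) + (-120) + (3) = 2583; answer 2583
Step 2: Y1 = 2583; c = 40; f(2) = 3*(-16) - 3*(40) = -168; iterating: f(2)=-168, f(3)=-456, f(4)=-864, f(5)=-1224, f(6)=-1080, f(7)=432, f(8)=4536, f(9)=12312; answer 12312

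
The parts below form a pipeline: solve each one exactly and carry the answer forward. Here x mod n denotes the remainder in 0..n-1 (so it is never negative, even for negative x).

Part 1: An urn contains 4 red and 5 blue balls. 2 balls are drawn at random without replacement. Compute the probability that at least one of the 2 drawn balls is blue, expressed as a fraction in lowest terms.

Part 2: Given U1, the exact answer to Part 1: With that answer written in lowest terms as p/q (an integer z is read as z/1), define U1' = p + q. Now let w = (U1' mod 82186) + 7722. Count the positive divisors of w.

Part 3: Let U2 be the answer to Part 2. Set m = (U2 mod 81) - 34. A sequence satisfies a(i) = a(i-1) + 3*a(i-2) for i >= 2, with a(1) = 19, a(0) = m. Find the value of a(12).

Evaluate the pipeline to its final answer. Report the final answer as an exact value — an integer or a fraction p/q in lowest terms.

Part 1: total draws C(9,2) = 36; complement C(4,2) = 6; favorable 36 - 6 = 30; P = 5/6; answer 5/6
Part 2: U1 = 5/6; threaded value p + q = 11; w = 7733; 7733 = 11 * 19 * 37; number of divisors = (1+1) * (1+1) * (1+1) = 8; answer 8
Part 3: U2 = 8; m = -26; a(2) = 1*(19) + 3*(-26) = -59; iterating: a(2)=-59, a(3)=-2, a(4)=-179, a(5)=-185, a(6)=-722, a(7)=-1277, a(8)=-3443, a(9)=-7274, a(10)=-17603, a(11)=-39425, a(12)=-92234; answer -92234

-92234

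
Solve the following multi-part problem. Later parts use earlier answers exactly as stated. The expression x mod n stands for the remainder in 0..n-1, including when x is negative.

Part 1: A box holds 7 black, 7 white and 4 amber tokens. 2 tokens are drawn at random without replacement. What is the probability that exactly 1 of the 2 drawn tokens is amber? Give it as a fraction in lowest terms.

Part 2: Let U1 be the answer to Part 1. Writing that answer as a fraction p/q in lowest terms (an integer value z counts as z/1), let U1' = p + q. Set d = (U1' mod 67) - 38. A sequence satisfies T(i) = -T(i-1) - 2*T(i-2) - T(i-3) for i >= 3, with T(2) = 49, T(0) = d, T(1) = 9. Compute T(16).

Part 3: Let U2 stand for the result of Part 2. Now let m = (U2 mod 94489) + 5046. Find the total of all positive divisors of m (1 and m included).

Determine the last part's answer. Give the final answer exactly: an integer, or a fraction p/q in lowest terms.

Part 1: total draws C(18,2) = 153; favorable C(4,1)*C(14,1) = 56; P = 56/153; answer 56/153
Part 2: U1 = 56/153; threaded value p + q = 209; d = -30; T(3) = -1*(49) - 2*(9) - 1*(-30) = -37; iterating: T(3)=-37, T(4)=-70, T(5)=95, T(6)=82, T(7)=-202, T(8)=-57, T(9)=379, T(10)=-63, T(11)=-638, T(12)=385, T(13)=954, T(14)=-1086, T(15)=-1207, T(16)=2425; answer 2425
Part 3: U2 = 2425; m = 7471; 7471 = 31 * 241; sigma = (1 + 31) * (1 + 241) = 32 * 242 = 7744; answer 7744

7744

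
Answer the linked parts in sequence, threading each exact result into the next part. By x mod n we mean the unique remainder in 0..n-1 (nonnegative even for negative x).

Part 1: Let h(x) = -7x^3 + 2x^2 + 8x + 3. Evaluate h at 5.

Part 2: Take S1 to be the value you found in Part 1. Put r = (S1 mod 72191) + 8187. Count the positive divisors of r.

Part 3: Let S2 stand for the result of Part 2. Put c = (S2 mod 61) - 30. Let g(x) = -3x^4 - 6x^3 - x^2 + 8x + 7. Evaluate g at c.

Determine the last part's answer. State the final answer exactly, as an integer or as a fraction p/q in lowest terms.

-350093

Part 1: -7*(5)^3 + 2*(5)^2 + 8*(5)^1 + 3 = (-875) + (50) + (40) + (3) = -782; answer -782
Part 2: S1 = -782; r = 79596; 79596 = 2^2 * 3^3 * 11 * 67; number of divisors = (2+1) * (3+1) * (1+1) * (1+1) = 48; answer 48
Part 3: S2 = 48; c = 18; -3*(18)^4 - 6*(18)^3 - 1*(18)^2 + 8*(18)^1 + 7 = (-314928) + (-34992) + (-324) + (144) + (7) = -350093; answer -350093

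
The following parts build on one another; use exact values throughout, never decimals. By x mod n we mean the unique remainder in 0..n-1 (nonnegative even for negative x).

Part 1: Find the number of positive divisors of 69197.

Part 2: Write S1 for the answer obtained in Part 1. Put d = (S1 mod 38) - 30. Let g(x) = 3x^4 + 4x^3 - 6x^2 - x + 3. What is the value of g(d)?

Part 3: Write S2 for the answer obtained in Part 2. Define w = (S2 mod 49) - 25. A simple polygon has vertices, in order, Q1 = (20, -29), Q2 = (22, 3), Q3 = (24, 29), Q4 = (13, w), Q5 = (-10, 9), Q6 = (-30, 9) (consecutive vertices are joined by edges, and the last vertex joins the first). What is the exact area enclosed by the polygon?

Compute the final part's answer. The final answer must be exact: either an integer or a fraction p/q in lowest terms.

Part 1: 69197 is prime, so its only divisors are 1 and 69197; count = 2; answer 2
Part 2: S1 = 2; d = -28; 3*(-28)^4 + 4*(-28)^3 - 6*(-28)^2 - 1*(-28)^1 + 3 = (1843968) + (-87808) + (-4704) + (28) + (3) = 1751487; answer 1751487
Part 3: S2 = 1751487; w = 6; cross terms: (20*3 - 22*-29)=698, (22*29 - 24*3)=566, (24*6 - 13*29)=-233, (13*9 - -10*6)=177, (-10*9 - -30*9)=180, (-30*-29 - 20*9)=690; twice the area = |2078| = 2078; area = 1039; answer 1039

1039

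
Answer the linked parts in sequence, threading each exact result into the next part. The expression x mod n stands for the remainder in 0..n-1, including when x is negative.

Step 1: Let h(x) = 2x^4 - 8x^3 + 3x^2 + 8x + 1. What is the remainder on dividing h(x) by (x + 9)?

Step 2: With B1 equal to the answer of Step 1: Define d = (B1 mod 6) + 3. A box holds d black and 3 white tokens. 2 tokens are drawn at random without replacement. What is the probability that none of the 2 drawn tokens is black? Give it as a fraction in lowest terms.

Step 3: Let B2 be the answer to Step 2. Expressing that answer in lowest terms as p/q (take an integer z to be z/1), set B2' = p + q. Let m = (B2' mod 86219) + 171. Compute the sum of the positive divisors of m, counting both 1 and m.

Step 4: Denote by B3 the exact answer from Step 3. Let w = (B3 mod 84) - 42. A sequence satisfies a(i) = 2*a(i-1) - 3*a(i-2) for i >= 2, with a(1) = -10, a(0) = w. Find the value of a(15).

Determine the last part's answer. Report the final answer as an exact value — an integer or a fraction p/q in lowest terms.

Step 1: remainder = value at the root: 2*(-9)^4 - 8*(-9)^3 + 3*(-9)^2 + 8*(-9)^1 + 1 = (13122) + (5832) + (243) + (-72) + (1) = 19126; answer 19126
Step 2: B1 = 19126; d = 7; total draws C(10,2) = 45; favorable C(3,2) = 3; P = 1/15; answer 1/15
Step 3: B2 = 1/15; threaded value p + q = 16; m = 187; 187 = 11 * 17; sigma = (1 + 11) * (1 + 17) = 12 * 18 = 216; answer 216
Step 4: B3 = 216; w = 6; a(2) = 2*(-10) - 3*(6) = -38; iterating: a(2)=-38, a(3)=-46, a(4)=22, a(5)=182, a(6)=298, a(7)=50, a(8)=-794, a(9)=-1738, a(10)=-1094, a(11)=3026, a(12)=9334, a(13)=9590, a(14)=-8822, a(15)=-46414; answer -46414

-46414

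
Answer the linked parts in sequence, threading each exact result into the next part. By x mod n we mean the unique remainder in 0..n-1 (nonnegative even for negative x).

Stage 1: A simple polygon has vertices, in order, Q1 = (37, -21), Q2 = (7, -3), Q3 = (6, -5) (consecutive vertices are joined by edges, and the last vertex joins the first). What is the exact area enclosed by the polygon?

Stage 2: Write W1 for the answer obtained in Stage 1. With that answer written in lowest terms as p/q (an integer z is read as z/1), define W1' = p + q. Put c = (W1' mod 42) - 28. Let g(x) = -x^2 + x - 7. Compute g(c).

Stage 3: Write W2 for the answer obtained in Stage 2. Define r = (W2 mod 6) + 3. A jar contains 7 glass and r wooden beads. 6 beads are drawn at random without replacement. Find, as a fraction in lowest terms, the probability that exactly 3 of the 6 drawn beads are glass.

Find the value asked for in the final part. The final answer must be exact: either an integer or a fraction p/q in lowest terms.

56/143

Stage 1: cross terms: (37*-3 - 7*-21)=36, (7*-5 - 6*-3)=-17, (6*-21 - 37*-5)=59; twice the area = |78| = 78; area = 39; answer 39
Stage 2: W1 = 39; threaded value p + q = 40; c = 12; -1*(12)^2 + 1*(12)^1 - 7 = (-144) + (12) + (-7) = -139; answer -139
Stage 3: W2 = -139; r = 8; total draws C(15,6) = 5005; favorable C(7,3)*C(8,3) = 1960; P = 56/143; answer 56/143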